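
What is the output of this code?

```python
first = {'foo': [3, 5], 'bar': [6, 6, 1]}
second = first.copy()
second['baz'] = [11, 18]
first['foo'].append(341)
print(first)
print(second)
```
{'foo': [3, 5, 341], 'bar': [6, 6, 1]}
{'foo': [3, 5, 341], 'bar': [6, 6, 1], 'baz': [11, 18]}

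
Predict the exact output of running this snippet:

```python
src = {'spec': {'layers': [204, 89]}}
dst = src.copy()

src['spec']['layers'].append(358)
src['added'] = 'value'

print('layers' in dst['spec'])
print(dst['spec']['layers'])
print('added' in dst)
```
True
[204, 89, 358]
False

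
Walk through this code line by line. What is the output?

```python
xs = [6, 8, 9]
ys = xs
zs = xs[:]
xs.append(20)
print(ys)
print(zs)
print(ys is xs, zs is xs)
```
[6, 8, 9, 20]
[6, 8, 9]
True False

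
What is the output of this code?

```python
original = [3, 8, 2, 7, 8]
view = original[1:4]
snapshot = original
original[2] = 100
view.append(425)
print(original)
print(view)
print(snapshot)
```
[3, 8, 100, 7, 8]
[8, 2, 7, 425]
[3, 8, 100, 7, 8]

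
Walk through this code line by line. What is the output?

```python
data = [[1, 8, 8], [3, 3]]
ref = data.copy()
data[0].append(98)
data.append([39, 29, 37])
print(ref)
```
[[1, 8, 8, 98], [3, 3]]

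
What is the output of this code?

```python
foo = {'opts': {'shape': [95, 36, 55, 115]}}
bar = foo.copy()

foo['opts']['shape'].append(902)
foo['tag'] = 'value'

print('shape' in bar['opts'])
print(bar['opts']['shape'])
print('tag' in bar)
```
True
[95, 36, 55, 115, 902]
False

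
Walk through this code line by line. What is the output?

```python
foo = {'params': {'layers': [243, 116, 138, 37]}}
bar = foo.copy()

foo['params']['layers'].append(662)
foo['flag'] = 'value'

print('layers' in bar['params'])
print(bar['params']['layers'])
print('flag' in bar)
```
True
[243, 116, 138, 37, 662]
False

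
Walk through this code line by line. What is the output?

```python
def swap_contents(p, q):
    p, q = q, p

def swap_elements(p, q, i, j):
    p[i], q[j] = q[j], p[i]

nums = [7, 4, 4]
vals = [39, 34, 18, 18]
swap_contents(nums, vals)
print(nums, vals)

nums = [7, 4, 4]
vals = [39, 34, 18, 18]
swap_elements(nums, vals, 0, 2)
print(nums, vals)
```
[7, 4, 4] [39, 34, 18, 18]
[18, 4, 4] [39, 34, 7, 18]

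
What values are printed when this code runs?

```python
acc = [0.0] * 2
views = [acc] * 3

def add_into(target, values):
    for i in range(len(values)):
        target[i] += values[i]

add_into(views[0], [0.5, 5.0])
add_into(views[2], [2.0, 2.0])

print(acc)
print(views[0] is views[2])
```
[2.5, 7.0]
True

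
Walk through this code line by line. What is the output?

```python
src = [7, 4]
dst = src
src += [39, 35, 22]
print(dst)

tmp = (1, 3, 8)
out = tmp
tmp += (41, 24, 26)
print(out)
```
[7, 4, 39, 35, 22]
(1, 3, 8)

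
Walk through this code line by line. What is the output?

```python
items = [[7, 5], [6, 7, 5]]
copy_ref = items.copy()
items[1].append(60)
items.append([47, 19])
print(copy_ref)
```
[[7, 5], [6, 7, 5, 60]]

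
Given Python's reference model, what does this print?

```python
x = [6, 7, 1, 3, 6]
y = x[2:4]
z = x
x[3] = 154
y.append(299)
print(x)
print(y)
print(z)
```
[6, 7, 1, 154, 6]
[1, 3, 299]
[6, 7, 1, 154, 6]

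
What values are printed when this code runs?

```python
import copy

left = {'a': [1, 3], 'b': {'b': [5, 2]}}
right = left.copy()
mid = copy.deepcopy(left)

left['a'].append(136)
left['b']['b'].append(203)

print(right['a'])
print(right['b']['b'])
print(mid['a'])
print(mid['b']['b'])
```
[1, 3, 136]
[5, 2, 203]
[1, 3]
[5, 2]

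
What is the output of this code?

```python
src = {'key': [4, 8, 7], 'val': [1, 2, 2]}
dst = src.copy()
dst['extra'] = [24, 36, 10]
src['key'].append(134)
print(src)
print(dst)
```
{'key': [4, 8, 7, 134], 'val': [1, 2, 2]}
{'key': [4, 8, 7, 134], 'val': [1, 2, 2], 'extra': [24, 36, 10]}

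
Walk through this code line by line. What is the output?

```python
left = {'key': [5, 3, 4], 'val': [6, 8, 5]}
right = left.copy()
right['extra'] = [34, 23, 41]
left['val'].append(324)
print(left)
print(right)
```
{'key': [5, 3, 4], 'val': [6, 8, 5, 324]}
{'key': [5, 3, 4], 'val': [6, 8, 5, 324], 'extra': [34, 23, 41]}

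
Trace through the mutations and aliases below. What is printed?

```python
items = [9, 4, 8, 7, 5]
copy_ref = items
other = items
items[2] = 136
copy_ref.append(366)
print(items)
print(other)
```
[9, 4, 136, 7, 5, 366]
[9, 4, 136, 7, 5, 366]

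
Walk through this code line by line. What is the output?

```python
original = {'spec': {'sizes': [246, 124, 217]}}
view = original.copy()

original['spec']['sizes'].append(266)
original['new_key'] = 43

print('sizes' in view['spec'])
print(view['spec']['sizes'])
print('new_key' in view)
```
True
[246, 124, 217, 266]
False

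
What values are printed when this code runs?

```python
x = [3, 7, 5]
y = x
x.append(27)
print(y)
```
[3, 7, 5, 27]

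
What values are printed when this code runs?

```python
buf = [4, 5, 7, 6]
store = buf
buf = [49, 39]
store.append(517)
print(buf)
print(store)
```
[49, 39]
[4, 5, 7, 6, 517]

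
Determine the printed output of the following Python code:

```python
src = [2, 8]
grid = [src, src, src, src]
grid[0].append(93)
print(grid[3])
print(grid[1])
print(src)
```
[2, 8, 93]
[2, 8, 93]
[2, 8, 93]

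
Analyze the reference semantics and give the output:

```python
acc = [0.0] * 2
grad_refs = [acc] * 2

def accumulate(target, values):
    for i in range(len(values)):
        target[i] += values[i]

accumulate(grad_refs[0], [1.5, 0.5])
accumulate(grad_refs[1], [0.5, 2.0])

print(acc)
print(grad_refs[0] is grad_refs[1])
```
[2.0, 2.5]
True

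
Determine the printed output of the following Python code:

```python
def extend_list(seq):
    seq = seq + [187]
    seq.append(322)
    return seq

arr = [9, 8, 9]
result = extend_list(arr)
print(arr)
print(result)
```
[9, 8, 9]
[9, 8, 9, 187, 322]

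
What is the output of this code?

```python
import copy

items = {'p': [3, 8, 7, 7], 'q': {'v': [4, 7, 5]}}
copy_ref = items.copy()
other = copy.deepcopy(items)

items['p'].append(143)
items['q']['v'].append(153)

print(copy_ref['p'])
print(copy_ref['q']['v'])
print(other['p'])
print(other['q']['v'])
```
[3, 8, 7, 7, 143]
[4, 7, 5, 153]
[3, 8, 7, 7]
[4, 7, 5]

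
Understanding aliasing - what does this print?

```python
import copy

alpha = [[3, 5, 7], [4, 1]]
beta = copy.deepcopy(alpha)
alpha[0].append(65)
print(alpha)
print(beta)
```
[[3, 5, 7, 65], [4, 1]]
[[3, 5, 7], [4, 1]]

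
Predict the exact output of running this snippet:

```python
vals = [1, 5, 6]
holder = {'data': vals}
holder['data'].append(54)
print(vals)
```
[1, 5, 6, 54]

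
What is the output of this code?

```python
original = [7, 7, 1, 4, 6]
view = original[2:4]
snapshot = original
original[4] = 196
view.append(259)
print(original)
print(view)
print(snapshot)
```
[7, 7, 1, 4, 196]
[1, 4, 259]
[7, 7, 1, 4, 196]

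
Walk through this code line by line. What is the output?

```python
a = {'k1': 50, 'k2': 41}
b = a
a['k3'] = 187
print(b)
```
{'k1': 50, 'k2': 41, 'k3': 187}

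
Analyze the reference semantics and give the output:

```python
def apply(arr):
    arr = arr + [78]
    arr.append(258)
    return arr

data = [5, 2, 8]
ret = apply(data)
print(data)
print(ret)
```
[5, 2, 8]
[5, 2, 8, 78, 258]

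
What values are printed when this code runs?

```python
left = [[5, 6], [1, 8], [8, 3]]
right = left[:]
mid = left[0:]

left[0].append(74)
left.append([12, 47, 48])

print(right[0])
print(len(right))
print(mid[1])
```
[5, 6, 74]
3
[1, 8]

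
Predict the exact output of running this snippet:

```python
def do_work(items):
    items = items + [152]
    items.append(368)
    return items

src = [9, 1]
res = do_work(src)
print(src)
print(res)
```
[9, 1]
[9, 1, 152, 368]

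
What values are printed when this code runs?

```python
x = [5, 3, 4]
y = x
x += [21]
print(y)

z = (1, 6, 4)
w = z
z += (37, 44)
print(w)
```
[5, 3, 4, 21]
(1, 6, 4)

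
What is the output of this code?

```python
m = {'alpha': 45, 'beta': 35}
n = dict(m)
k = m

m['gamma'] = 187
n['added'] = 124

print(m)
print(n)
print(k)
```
{'alpha': 45, 'beta': 35, 'gamma': 187}
{'alpha': 45, 'beta': 35, 'added': 124}
{'alpha': 45, 'beta': 35, 'gamma': 187}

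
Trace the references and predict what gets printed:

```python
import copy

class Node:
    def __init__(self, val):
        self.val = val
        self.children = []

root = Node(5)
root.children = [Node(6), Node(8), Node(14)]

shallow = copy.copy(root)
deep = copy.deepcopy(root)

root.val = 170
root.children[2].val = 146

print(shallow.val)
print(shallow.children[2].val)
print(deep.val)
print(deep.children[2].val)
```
5
146
5
14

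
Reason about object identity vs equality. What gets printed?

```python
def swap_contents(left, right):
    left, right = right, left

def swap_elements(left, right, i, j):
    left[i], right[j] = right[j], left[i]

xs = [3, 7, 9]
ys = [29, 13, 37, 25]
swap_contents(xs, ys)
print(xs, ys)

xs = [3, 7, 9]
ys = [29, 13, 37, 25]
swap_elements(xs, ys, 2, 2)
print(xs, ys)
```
[3, 7, 9] [29, 13, 37, 25]
[3, 7, 37] [29, 13, 9, 25]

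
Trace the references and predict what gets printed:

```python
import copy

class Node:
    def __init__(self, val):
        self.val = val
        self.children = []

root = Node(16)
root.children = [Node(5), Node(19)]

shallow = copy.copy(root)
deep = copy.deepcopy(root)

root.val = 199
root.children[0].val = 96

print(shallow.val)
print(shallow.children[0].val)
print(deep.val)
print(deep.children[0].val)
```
16
96
16
5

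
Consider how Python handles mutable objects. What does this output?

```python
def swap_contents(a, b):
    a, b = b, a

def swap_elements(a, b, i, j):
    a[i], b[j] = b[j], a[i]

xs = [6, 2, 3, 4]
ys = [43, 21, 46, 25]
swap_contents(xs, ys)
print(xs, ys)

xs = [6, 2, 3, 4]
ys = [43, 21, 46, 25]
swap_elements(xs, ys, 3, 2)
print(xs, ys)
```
[6, 2, 3, 4] [43, 21, 46, 25]
[6, 2, 3, 46] [43, 21, 4, 25]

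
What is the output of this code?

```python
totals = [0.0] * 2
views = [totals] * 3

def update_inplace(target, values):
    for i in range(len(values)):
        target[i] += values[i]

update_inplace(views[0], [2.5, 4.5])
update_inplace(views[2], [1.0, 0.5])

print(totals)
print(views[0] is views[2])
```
[3.5, 5.0]
True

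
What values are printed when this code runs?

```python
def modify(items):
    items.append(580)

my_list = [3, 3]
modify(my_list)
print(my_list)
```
[3, 3, 580]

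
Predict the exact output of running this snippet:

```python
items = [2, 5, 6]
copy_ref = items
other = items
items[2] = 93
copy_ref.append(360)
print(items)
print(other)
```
[2, 5, 93, 360]
[2, 5, 93, 360]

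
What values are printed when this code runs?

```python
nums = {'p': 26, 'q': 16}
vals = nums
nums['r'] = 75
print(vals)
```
{'p': 26, 'q': 16, 'r': 75}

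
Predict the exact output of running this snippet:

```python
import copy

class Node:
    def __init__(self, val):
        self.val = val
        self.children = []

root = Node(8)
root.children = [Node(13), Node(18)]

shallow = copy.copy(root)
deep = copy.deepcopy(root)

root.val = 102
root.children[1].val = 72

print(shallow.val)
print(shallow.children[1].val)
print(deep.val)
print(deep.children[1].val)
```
8
72
8
18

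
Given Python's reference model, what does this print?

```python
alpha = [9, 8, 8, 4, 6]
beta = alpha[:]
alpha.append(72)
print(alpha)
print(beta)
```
[9, 8, 8, 4, 6, 72]
[9, 8, 8, 4, 6]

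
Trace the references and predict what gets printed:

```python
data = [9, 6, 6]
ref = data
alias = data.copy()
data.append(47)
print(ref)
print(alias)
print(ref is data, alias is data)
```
[9, 6, 6, 47]
[9, 6, 6]
True False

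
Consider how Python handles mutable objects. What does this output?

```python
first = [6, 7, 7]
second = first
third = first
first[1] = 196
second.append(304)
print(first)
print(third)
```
[6, 196, 7, 304]
[6, 196, 7, 304]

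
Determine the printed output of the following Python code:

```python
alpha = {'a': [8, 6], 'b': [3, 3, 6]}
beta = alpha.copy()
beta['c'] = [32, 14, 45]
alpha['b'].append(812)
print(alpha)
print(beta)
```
{'a': [8, 6], 'b': [3, 3, 6, 812]}
{'a': [8, 6], 'b': [3, 3, 6, 812], 'c': [32, 14, 45]}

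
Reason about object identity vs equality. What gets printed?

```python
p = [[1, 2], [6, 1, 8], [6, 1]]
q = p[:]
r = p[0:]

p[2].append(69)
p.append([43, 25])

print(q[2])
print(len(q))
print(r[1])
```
[6, 1, 69]
3
[6, 1, 8]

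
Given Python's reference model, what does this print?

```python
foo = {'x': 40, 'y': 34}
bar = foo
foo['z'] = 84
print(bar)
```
{'x': 40, 'y': 34, 'z': 84}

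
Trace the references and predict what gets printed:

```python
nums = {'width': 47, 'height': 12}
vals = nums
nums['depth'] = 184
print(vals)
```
{'width': 47, 'height': 12, 'depth': 184}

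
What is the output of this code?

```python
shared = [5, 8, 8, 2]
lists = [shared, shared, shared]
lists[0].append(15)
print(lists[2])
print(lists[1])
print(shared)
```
[5, 8, 8, 2, 15]
[5, 8, 8, 2, 15]
[5, 8, 8, 2, 15]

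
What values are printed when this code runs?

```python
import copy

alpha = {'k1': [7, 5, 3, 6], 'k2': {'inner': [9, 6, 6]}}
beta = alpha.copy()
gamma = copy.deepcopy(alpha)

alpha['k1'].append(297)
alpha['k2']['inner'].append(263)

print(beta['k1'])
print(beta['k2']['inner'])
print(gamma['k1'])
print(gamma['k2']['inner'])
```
[7, 5, 3, 6, 297]
[9, 6, 6, 263]
[7, 5, 3, 6]
[9, 6, 6]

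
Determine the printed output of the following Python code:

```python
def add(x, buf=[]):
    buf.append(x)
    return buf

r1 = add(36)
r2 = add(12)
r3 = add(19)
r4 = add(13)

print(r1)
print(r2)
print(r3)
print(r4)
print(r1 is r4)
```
[36, 12, 19, 13]
[36, 12, 19, 13]
[36, 12, 19, 13]
[36, 12, 19, 13]
True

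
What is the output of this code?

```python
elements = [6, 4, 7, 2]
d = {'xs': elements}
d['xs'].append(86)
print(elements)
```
[6, 4, 7, 2, 86]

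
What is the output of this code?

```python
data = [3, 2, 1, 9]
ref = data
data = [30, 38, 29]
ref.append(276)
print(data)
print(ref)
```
[30, 38, 29]
[3, 2, 1, 9, 276]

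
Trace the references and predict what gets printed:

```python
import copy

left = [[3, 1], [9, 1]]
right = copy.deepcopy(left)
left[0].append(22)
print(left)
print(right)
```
[[3, 1, 22], [9, 1]]
[[3, 1], [9, 1]]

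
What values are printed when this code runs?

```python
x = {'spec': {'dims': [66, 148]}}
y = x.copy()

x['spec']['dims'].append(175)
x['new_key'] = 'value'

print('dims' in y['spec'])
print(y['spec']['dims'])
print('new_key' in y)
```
True
[66, 148, 175]
False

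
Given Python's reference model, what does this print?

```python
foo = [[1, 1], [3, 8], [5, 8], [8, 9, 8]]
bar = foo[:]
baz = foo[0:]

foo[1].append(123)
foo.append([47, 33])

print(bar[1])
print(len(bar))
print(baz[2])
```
[3, 8, 123]
4
[5, 8]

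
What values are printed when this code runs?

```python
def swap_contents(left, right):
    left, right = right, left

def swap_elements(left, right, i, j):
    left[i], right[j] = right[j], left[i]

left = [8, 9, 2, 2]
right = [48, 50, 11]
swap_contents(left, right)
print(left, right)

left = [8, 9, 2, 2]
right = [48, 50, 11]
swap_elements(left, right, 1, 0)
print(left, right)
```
[8, 9, 2, 2] [48, 50, 11]
[8, 48, 2, 2] [9, 50, 11]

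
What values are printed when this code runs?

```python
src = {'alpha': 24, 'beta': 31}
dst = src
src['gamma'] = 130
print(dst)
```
{'alpha': 24, 'beta': 31, 'gamma': 130}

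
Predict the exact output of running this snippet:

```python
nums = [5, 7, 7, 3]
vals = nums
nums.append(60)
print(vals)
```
[5, 7, 7, 3, 60]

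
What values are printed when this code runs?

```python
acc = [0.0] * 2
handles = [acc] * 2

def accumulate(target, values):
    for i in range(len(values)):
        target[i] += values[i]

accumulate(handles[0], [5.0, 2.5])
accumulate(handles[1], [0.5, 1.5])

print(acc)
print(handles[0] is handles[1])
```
[5.5, 4.0]
True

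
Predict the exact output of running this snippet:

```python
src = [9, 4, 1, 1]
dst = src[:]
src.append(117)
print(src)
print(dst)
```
[9, 4, 1, 1, 117]
[9, 4, 1, 1]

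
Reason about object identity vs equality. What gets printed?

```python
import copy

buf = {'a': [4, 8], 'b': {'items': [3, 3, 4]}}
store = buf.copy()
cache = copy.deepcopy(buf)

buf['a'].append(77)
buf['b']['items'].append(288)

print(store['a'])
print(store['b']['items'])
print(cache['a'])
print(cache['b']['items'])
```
[4, 8, 77]
[3, 3, 4, 288]
[4, 8]
[3, 3, 4]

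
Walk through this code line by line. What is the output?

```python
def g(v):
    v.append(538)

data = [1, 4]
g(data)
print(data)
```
[1, 4, 538]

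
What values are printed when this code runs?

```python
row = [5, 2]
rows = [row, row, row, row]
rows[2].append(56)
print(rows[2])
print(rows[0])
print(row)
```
[5, 2, 56]
[5, 2, 56]
[5, 2, 56]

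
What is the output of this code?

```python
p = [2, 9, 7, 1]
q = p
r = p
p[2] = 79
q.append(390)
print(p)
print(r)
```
[2, 9, 79, 1, 390]
[2, 9, 79, 1, 390]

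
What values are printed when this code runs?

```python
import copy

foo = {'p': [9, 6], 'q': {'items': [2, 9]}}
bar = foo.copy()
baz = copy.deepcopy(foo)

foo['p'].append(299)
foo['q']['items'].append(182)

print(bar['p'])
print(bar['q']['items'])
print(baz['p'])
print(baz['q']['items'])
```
[9, 6, 299]
[2, 9, 182]
[9, 6]
[2, 9]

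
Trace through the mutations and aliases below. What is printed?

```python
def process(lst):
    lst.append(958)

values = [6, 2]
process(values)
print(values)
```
[6, 2, 958]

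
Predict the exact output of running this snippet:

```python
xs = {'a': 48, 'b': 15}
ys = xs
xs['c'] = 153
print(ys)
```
{'a': 48, 'b': 15, 'c': 153}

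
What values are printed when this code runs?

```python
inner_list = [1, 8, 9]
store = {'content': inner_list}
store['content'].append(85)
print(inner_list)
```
[1, 8, 9, 85]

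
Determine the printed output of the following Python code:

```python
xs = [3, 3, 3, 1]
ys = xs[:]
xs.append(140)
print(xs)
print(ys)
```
[3, 3, 3, 1, 140]
[3, 3, 3, 1]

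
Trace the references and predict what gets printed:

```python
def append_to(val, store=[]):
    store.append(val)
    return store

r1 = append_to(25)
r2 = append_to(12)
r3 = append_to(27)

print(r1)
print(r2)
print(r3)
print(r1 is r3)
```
[25, 12, 27]
[25, 12, 27]
[25, 12, 27]
True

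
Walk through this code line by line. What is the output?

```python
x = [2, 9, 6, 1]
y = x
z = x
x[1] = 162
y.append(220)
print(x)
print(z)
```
[2, 162, 6, 1, 220]
[2, 162, 6, 1, 220]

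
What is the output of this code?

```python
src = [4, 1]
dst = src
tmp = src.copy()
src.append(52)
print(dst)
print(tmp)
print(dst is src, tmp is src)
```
[4, 1, 52]
[4, 1]
True False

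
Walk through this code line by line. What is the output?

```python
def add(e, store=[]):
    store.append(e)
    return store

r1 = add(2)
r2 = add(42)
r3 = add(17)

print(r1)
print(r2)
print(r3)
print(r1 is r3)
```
[2, 42, 17]
[2, 42, 17]
[2, 42, 17]
True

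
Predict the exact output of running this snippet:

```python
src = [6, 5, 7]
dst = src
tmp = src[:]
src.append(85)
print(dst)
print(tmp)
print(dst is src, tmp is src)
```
[6, 5, 7, 85]
[6, 5, 7]
True False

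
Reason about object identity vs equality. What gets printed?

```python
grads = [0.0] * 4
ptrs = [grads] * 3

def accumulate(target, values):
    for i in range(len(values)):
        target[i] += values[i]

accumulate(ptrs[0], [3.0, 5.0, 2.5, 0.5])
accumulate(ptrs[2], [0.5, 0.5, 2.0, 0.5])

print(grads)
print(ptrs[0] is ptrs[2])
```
[3.5, 5.5, 4.5, 1.0]
True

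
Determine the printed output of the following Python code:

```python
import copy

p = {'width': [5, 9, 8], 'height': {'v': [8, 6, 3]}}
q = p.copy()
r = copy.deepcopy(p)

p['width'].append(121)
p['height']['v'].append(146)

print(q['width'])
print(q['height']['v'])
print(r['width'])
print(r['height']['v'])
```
[5, 9, 8, 121]
[8, 6, 3, 146]
[5, 9, 8]
[8, 6, 3]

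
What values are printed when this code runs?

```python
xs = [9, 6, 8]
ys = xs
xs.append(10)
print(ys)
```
[9, 6, 8, 10]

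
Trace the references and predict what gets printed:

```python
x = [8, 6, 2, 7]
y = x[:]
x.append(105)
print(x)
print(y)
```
[8, 6, 2, 7, 105]
[8, 6, 2, 7]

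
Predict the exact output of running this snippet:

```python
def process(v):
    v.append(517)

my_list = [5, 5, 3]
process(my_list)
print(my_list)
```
[5, 5, 3, 517]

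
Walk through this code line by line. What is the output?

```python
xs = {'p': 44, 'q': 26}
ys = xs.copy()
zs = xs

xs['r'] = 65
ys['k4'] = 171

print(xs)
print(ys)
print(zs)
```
{'p': 44, 'q': 26, 'r': 65}
{'p': 44, 'q': 26, 'k4': 171}
{'p': 44, 'q': 26, 'r': 65}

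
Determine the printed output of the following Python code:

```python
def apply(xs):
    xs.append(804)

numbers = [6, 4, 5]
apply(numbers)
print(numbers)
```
[6, 4, 5, 804]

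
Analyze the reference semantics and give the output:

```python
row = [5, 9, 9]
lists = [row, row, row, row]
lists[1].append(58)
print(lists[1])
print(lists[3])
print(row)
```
[5, 9, 9, 58]
[5, 9, 9, 58]
[5, 9, 9, 58]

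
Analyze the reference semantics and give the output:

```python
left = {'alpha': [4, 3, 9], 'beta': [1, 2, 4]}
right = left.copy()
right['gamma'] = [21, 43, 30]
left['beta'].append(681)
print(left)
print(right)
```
{'alpha': [4, 3, 9], 'beta': [1, 2, 4, 681]}
{'alpha': [4, 3, 9], 'beta': [1, 2, 4, 681], 'gamma': [21, 43, 30]}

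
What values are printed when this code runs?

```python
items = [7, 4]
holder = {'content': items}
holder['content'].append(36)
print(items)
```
[7, 4, 36]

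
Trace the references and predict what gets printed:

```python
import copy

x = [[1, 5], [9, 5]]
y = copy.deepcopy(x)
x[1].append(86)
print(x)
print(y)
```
[[1, 5], [9, 5, 86]]
[[1, 5], [9, 5]]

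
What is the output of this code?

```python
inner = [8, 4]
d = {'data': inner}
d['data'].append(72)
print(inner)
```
[8, 4, 72]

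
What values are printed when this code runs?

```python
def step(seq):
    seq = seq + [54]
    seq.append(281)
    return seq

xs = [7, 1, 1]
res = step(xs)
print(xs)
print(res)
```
[7, 1, 1]
[7, 1, 1, 54, 281]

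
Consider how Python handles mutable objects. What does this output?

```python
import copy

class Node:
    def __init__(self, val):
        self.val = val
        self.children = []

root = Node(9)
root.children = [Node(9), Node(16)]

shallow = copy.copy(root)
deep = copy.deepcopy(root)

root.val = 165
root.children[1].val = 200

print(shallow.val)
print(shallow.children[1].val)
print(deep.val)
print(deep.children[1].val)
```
9
200
9
16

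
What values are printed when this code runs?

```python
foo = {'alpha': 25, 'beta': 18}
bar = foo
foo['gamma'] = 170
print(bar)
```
{'alpha': 25, 'beta': 18, 'gamma': 170}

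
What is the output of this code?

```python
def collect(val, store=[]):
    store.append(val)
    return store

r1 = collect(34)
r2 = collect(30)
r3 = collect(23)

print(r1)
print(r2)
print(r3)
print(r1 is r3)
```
[34, 30, 23]
[34, 30, 23]
[34, 30, 23]
True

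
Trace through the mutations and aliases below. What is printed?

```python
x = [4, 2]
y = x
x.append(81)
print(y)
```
[4, 2, 81]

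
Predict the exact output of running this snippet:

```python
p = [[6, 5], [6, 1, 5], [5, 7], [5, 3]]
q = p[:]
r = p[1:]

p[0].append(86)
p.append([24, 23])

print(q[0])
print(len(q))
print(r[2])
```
[6, 5, 86]
4
[5, 3]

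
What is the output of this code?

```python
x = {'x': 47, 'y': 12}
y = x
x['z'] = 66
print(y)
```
{'x': 47, 'y': 12, 'z': 66}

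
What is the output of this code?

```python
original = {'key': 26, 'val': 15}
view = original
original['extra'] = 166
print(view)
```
{'key': 26, 'val': 15, 'extra': 166}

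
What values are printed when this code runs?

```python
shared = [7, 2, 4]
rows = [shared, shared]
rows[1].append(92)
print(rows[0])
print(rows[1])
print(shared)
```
[7, 2, 4, 92]
[7, 2, 4, 92]
[7, 2, 4, 92]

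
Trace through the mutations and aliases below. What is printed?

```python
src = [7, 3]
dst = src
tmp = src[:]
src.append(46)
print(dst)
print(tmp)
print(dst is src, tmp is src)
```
[7, 3, 46]
[7, 3]
True False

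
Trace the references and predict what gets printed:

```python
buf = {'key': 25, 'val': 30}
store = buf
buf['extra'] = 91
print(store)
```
{'key': 25, 'val': 30, 'extra': 91}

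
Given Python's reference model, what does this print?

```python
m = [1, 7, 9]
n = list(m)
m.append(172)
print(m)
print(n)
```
[1, 7, 9, 172]
[1, 7, 9]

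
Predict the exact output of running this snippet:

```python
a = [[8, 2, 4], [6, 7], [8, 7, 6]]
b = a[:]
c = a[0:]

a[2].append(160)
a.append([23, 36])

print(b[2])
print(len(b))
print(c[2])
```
[8, 7, 6, 160]
3
[8, 7, 6, 160]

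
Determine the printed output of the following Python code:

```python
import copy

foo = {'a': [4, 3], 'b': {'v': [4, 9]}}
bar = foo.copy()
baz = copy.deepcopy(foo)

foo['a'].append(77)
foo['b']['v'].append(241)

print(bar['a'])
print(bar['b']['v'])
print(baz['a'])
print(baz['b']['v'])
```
[4, 3, 77]
[4, 9, 241]
[4, 3]
[4, 9]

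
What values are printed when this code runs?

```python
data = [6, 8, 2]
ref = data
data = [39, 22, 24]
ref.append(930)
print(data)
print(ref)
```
[39, 22, 24]
[6, 8, 2, 930]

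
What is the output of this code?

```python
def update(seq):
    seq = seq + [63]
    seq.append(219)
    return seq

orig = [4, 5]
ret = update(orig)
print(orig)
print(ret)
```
[4, 5]
[4, 5, 63, 219]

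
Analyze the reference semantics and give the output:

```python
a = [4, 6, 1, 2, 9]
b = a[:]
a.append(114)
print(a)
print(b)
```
[4, 6, 1, 2, 9, 114]
[4, 6, 1, 2, 9]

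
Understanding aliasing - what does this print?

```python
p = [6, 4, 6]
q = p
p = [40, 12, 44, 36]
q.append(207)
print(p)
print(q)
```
[40, 12, 44, 36]
[6, 4, 6, 207]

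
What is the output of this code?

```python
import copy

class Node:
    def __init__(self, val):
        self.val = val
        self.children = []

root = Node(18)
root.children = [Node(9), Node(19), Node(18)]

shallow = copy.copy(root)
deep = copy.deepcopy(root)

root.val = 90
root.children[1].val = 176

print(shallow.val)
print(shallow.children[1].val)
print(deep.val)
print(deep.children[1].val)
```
18
176
18
19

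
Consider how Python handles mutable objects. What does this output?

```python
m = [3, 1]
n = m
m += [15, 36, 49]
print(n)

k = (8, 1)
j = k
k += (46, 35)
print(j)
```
[3, 1, 15, 36, 49]
(8, 1)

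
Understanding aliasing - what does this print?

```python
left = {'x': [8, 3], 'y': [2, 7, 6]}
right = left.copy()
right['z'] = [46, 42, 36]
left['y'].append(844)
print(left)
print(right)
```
{'x': [8, 3], 'y': [2, 7, 6, 844]}
{'x': [8, 3], 'y': [2, 7, 6, 844], 'z': [46, 42, 36]}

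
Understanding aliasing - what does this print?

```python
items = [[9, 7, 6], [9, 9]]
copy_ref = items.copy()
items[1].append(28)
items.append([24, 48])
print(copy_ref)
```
[[9, 7, 6], [9, 9, 28]]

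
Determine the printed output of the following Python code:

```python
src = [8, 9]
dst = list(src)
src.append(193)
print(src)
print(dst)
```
[8, 9, 193]
[8, 9]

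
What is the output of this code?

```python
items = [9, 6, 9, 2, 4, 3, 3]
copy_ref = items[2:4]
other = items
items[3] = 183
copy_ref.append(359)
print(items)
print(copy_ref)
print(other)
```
[9, 6, 9, 183, 4, 3, 3]
[9, 2, 359]
[9, 6, 9, 183, 4, 3, 3]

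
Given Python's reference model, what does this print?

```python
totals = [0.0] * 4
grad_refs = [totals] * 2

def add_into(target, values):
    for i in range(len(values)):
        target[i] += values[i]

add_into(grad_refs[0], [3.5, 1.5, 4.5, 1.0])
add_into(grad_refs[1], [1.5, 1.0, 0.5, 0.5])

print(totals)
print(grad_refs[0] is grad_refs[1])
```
[5.0, 2.5, 5.0, 1.5]
True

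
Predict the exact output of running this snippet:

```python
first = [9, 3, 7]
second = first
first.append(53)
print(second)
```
[9, 3, 7, 53]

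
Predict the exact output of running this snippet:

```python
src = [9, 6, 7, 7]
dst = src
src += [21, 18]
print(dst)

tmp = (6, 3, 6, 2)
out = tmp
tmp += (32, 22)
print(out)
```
[9, 6, 7, 7, 21, 18]
(6, 3, 6, 2)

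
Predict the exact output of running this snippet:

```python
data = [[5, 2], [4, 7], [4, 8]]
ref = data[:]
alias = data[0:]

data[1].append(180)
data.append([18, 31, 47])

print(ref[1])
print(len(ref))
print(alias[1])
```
[4, 7, 180]
3
[4, 7, 180]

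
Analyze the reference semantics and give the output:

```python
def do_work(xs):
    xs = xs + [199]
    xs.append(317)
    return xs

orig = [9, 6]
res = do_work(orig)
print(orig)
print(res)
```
[9, 6]
[9, 6, 199, 317]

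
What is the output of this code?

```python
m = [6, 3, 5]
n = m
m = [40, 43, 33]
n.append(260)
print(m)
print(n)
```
[40, 43, 33]
[6, 3, 5, 260]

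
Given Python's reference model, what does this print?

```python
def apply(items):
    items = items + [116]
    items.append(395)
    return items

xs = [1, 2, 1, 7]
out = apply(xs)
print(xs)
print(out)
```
[1, 2, 1, 7]
[1, 2, 1, 7, 116, 395]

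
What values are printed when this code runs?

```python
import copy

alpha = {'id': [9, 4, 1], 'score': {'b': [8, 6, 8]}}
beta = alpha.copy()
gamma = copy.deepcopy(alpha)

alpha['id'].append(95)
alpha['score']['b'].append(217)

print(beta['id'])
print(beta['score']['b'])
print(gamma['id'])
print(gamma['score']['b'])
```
[9, 4, 1, 95]
[8, 6, 8, 217]
[9, 4, 1]
[8, 6, 8]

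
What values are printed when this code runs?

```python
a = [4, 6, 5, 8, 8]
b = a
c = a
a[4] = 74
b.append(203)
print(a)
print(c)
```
[4, 6, 5, 8, 74, 203]
[4, 6, 5, 8, 74, 203]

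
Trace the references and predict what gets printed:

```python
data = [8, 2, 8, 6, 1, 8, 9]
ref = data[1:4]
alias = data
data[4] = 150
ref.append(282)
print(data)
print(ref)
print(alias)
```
[8, 2, 8, 6, 150, 8, 9]
[2, 8, 6, 282]
[8, 2, 8, 6, 150, 8, 9]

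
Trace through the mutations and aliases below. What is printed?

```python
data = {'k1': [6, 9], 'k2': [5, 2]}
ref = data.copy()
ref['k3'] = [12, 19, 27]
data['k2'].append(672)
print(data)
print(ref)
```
{'k1': [6, 9], 'k2': [5, 2, 672]}
{'k1': [6, 9], 'k2': [5, 2, 672], 'k3': [12, 19, 27]}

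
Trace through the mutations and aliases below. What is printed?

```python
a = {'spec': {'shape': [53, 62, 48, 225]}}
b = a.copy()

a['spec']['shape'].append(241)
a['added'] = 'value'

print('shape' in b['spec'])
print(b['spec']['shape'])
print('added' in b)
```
True
[53, 62, 48, 225, 241]
False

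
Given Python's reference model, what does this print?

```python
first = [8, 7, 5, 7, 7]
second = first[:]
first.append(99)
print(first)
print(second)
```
[8, 7, 5, 7, 7, 99]
[8, 7, 5, 7, 7]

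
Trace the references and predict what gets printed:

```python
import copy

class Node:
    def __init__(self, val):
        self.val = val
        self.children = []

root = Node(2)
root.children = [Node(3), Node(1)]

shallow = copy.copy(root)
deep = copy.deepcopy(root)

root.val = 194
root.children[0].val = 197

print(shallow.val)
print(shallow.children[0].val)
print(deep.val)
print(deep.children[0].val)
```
2
197
2
3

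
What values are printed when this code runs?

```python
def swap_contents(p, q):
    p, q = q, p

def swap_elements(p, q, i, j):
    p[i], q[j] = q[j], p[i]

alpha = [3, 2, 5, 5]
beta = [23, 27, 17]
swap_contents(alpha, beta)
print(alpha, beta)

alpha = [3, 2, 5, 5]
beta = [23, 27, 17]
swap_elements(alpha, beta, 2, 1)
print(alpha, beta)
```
[3, 2, 5, 5] [23, 27, 17]
[3, 2, 27, 5] [23, 5, 17]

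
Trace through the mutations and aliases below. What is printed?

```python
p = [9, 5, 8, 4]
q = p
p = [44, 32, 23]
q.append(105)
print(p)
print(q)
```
[44, 32, 23]
[9, 5, 8, 4, 105]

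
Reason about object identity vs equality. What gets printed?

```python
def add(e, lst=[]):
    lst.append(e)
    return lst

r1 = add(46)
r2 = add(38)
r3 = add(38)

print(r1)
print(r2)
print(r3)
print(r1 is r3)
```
[46, 38, 38]
[46, 38, 38]
[46, 38, 38]
True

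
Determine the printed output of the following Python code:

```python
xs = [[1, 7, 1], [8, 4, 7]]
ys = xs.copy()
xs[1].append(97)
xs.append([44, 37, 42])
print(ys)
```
[[1, 7, 1], [8, 4, 7, 97]]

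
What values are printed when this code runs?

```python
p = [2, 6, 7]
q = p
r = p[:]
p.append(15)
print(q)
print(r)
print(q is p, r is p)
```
[2, 6, 7, 15]
[2, 6, 7]
True False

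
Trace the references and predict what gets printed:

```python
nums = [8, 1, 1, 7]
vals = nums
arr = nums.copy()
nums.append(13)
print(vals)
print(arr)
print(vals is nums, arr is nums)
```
[8, 1, 1, 7, 13]
[8, 1, 1, 7]
True False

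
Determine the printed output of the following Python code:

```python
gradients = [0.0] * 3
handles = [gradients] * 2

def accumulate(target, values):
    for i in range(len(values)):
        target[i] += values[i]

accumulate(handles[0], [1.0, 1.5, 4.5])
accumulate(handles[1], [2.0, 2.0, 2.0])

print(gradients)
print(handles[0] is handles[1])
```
[3.0, 3.5, 6.5]
True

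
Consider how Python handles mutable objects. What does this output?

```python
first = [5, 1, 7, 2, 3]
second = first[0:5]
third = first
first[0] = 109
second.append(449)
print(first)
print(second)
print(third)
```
[109, 1, 7, 2, 3]
[5, 1, 7, 2, 3, 449]
[109, 1, 7, 2, 3]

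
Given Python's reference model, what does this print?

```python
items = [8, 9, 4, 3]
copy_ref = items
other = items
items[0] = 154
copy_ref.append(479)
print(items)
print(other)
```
[154, 9, 4, 3, 479]
[154, 9, 4, 3, 479]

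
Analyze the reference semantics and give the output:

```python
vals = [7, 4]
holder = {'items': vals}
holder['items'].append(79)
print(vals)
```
[7, 4, 79]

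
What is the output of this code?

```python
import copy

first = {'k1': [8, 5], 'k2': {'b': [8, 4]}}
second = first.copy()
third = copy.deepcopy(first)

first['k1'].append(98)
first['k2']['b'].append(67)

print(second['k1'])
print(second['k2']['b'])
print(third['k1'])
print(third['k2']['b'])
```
[8, 5, 98]
[8, 4, 67]
[8, 5]
[8, 4]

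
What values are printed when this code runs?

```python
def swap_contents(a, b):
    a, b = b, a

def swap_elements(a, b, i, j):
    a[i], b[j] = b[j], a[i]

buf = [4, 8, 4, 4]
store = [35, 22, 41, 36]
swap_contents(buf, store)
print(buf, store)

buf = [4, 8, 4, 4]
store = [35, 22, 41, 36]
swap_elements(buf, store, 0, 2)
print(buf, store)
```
[4, 8, 4, 4] [35, 22, 41, 36]
[41, 8, 4, 4] [35, 22, 4, 36]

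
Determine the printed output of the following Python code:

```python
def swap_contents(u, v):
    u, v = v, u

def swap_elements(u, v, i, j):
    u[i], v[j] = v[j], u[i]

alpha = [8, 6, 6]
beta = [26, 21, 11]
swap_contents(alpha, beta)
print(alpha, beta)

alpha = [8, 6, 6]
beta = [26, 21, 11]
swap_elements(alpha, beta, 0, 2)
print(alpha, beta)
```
[8, 6, 6] [26, 21, 11]
[11, 6, 6] [26, 21, 8]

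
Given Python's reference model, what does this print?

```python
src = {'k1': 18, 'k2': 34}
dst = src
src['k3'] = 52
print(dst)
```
{'k1': 18, 'k2': 34, 'k3': 52}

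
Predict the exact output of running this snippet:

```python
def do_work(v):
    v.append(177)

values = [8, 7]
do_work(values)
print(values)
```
[8, 7, 177]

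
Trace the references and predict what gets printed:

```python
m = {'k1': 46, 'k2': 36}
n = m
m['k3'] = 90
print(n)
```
{'k1': 46, 'k2': 36, 'k3': 90}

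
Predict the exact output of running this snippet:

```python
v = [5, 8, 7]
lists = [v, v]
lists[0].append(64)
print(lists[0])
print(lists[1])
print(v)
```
[5, 8, 7, 64]
[5, 8, 7, 64]
[5, 8, 7, 64]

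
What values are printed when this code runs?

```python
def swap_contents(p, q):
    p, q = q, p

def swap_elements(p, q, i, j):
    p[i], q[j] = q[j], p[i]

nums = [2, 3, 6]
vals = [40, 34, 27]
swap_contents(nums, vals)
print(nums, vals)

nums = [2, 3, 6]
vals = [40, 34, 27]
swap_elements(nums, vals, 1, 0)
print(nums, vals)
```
[2, 3, 6] [40, 34, 27]
[2, 40, 6] [3, 34, 27]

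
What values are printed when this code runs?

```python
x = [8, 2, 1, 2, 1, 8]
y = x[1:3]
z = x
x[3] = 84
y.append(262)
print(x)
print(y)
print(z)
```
[8, 2, 1, 84, 1, 8]
[2, 1, 262]
[8, 2, 1, 84, 1, 8]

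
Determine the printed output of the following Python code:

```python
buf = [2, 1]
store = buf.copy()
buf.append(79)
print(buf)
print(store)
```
[2, 1, 79]
[2, 1]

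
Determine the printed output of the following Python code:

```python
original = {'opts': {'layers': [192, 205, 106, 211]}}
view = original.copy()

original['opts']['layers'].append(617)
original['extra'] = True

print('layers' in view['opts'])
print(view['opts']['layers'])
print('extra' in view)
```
True
[192, 205, 106, 211, 617]
False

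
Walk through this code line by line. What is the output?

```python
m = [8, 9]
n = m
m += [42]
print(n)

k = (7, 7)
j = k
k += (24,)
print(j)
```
[8, 9, 42]
(7, 7)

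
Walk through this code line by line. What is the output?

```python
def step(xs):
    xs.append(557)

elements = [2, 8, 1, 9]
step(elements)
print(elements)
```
[2, 8, 1, 9, 557]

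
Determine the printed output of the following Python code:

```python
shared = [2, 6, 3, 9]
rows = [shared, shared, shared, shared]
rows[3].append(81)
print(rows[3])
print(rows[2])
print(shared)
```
[2, 6, 3, 9, 81]
[2, 6, 3, 9, 81]
[2, 6, 3, 9, 81]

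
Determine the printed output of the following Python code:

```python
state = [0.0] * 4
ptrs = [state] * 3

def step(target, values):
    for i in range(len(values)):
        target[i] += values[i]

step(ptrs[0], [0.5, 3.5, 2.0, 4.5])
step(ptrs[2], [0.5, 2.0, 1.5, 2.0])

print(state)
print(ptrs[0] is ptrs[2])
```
[1.0, 5.5, 3.5, 6.5]
True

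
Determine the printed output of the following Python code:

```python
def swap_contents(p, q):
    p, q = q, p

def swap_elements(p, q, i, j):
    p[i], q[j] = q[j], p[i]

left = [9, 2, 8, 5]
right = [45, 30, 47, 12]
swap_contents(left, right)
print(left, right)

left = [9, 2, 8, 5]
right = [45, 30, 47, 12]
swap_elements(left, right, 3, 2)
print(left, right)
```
[9, 2, 8, 5] [45, 30, 47, 12]
[9, 2, 8, 47] [45, 30, 5, 12]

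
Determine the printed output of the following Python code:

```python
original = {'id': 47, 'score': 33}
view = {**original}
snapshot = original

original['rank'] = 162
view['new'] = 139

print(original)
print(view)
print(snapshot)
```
{'id': 47, 'score': 33, 'rank': 162}
{'id': 47, 'score': 33, 'new': 139}
{'id': 47, 'score': 33, 'rank': 162}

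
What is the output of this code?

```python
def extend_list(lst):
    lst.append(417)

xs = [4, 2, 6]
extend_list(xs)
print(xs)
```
[4, 2, 6, 417]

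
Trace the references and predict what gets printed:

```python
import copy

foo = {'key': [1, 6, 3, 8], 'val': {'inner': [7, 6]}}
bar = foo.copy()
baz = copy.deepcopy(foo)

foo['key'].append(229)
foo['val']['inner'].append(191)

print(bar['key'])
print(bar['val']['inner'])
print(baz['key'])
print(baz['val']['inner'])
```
[1, 6, 3, 8, 229]
[7, 6, 191]
[1, 6, 3, 8]
[7, 6]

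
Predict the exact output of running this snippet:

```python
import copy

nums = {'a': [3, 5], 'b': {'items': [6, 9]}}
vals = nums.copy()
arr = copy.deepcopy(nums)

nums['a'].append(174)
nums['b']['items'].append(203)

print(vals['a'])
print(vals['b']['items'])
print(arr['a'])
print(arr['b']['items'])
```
[3, 5, 174]
[6, 9, 203]
[3, 5]
[6, 9]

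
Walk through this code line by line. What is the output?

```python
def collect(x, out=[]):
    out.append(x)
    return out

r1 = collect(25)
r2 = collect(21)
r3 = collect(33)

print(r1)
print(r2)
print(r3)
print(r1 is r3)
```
[25, 21, 33]
[25, 21, 33]
[25, 21, 33]
True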